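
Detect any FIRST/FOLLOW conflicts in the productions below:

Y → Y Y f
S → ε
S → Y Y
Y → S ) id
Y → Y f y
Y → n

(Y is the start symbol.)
Yes. S → Y Y with FOLLOW(S) on { ')' }

A FIRST/FOLLOW conflict occurs when a non-terminal N has a nullable alternative N → β (β ⇒* ε) and another alternative N → α with FIRST(α) ∩ FOLLOW(N) ≠ ∅: on such a lookahead the parser cannot decide between expanding α and letting N vanish via β.

Nullable non-terminals: S.
FIRST sets used below: FIRST(Y) = { ')', 'n' }

S: nullable alternative(s) S → ε; FOLLOW(S) = { ')' }
  S → ε: FIRST \ {ε} = { } — this is the only nullable alternative, skip
  S → Y Y: FIRST \ {ε} = { ')', 'n' } — overlaps FOLLOW(S) on { ')' }: CONFLICT

Y has no nullable alternative, so no FIRST/FOLLOW check is needed there.

So the grammar has 1 FIRST/FOLLOW conflict (marked CONFLICT above).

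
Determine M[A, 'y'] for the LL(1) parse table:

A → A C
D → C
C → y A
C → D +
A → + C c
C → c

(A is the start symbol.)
To find M[A, 'y'], we find productions for A where 'y' is in the predict set (PREDICT(N → α) = (FIRST(α) \ {ε}) ∪ (FOLLOW(N) if α ⇒* ε)).

Relevant sets:
  FIRST(A) = { '+' }

A → A C: PREDICT = { '+' }
A → + C c: PREDICT = { '+' }

M[A, 'y'] is empty (no production applies)

Answer: Empty (error entry)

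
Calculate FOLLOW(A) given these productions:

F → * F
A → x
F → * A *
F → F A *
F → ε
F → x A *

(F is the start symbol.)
To compute FOLLOW(A), find every occurrence of A on a right-hand side N → α A β: add FIRST(β) \ {ε}, and if β is empty or nullable also add FOLLOW(N). Iterate to a fixed point.

In F → * A *: A is followed by '*', add FIRST('*') \ {ε} = { '*' }
In F → F A *: A is followed by '*', add FIRST('*') \ {ε} = { '*' }
In F → x A *: A is followed by '*', add FIRST('*') \ {ε} = { '*' }

Taking the union: FOLLOW(A) = { '*' }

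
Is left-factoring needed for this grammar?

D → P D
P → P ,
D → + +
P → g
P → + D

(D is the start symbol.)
No, left-factoring is not needed

Left-factoring is needed when two productions for the same non-terminal
share a common prefix on the right-hand side.

Productions for D:
  D → P D
  D → + +
Productions for P:
  P → P ,
  P → g
  P → + D

No common prefixes found.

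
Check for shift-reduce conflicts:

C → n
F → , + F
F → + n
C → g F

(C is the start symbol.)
Augment with C' → C and build the canonical LR(0) collection (I0 = CLOSURE({[C' → . C]}), then GOTO on every symbol after a dot until no new states appear). It has 10 states:
  I0: { [C → . g F], [C → . n], [C' → . C] }  — shift
  I1: { [C' → C .] }  — accept
  I2: { [C → g . F], [F → . + n], [F → . , + F] }  — shift
  I3: { [C → n .] }  — reduce
  I4: { [F → + . n] }  — shift
  I5: { [F → , . + F] }  — shift
  I6: { [C → g F .] }  — reduce
  I7: { [F → , + . F], [F → . + n], [F → . , + F] }  — shift
  I8: { [F → , + F .] }  — reduce
  I9: { [F → + n .] }  — reduce

No state contains both a complete item and a shift item.

Answer: No shift-reduce conflicts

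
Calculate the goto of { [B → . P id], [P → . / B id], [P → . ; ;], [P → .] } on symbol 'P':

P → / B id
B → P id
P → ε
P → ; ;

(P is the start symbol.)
GOTO(I, 'P') = CLOSURE({ [A → αX.β] : [A → α.Xβ] ∈ I, X = 'P' })

Items with dot before 'P', with the dot advanced:
  [B → . P id] → [B → P . id]
Closure adds nothing (no advanced item has the dot before a non-terminal).

GOTO = { [B → P . id] }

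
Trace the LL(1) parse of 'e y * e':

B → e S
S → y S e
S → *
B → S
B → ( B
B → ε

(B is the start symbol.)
Stack is shown with the top on the left.

Stack    Input      Action
--------------------------
B $      e y * e $  output B → e S
e S $    e y * e $  match 'e'
S $      y * e $    output S → y S e
y S e $  y * e $    match 'y'
S e $    * e $      output S → *
* e $    * e $      match '*'
e $      e $        match 'e'
$        $          accept

The string is accepted.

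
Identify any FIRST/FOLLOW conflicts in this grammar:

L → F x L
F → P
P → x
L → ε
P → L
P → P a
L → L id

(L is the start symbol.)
Yes. L → F x L with FOLLOW(L) on { 'a', 'id', 'x' }; L → L id with FOLLOW(L) on { 'a', 'id', 'x' }; P → x with FOLLOW(P) on { 'x' }; P → P a with FOLLOW(P) on { 'a', 'x' }

Nullable non-terminals: F, L, P.
FIRST sets used below: FIRST(F) = { 'a', 'id', 'x', ε }, FIRST(L) = { 'a', 'id', 'x', ε }, FIRST(P) = { 'a', 'id', 'x', ε }
F has a nullable alternative but only one production, so nothing to check.

L: nullable alternative(s) L → ε; FOLLOW(L) = { $, 'a', 'id', 'x' }
  L → F x L: FIRST \ {ε} = { 'a', 'id', 'x' } — overlaps FOLLOW(L) on { 'a', 'id', 'x' }: CONFLICT
  L → ε: FIRST \ {ε} = { } — this is the only nullable alternative, skip
  L → L id: FIRST \ {ε} = { 'a', 'id', 'x' } — overlaps FOLLOW(L) on { 'a', 'id', 'x' }: CONFLICT

P: nullable alternative(s) P → L; FOLLOW(P) = { 'a', 'x' }
  P → x: FIRST \ {ε} = { 'x' } — overlaps FOLLOW(P) on { 'x' }: CONFLICT
  P → L: FIRST \ {ε} = { 'a', 'id', 'x' } — this is the only nullable alternative, skip
  P → P a: FIRST \ {ε} = { 'a', 'id', 'x' } — overlaps FOLLOW(P) on { 'a', 'x' }: CONFLICT

So the grammar has 4 FIRST/FOLLOW conflicts (marked CONFLICT above).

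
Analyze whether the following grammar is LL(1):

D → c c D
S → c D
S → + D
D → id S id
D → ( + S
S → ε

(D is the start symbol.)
Yes, the grammar is LL(1).

A grammar is LL(1) if for each non-terminal N with multiple productions, the predict sets of those productions are pairwise disjoint, where PREDICT(N → α) = (FIRST(α) \ {ε}) ∪ (FOLLOW(N) if α ⇒* ε).

Relevant sets:
  FOLLOW(S) = { $, 'id' }

For D:
  PREDICT(D → c c D) = { 'c' }
  PREDICT(D → id S id) = { 'id' }
  PREDICT(D → '(' '+' S) = { '(' }
For S:
  PREDICT(S → c D) = { 'c' }
  PREDICT(S → '+' D) = { '+' }
  PREDICT(S → ε) = { $, 'id' }

All predict sets are disjoint. The grammar IS LL(1).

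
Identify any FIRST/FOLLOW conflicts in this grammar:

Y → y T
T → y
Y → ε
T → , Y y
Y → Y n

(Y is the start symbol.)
Yes. Y → y T with FOLLOW(Y) on { 'y' }; Y → Y n with FOLLOW(Y) on { 'n', 'y' }

A FIRST/FOLLOW conflict occurs when a non-terminal N has a nullable alternative N → β (β ⇒* ε) and another alternative N → α with FIRST(α) ∩ FOLLOW(N) ≠ ∅: on such a lookahead the parser cannot decide between expanding α and letting N vanish via β.

Nullable non-terminals: Y.
FIRST sets used below: FIRST(Y) = { 'n', 'y', ε }

Y: nullable alternative(s) Y → ε; FOLLOW(Y) = { $, 'n', 'y' }
  Y → y T: FIRST \ {ε} = { 'y' } — overlaps FOLLOW(Y) on { 'y' }: CONFLICT
  Y → ε: FIRST \ {ε} = { } — this is the only nullable alternative, skip
  Y → Y n: FIRST \ {ε} = { 'n', 'y' } — overlaps FOLLOW(Y) on { 'n', 'y' }: CONFLICT

T has no nullable alternative, so no FIRST/FOLLOW check is needed there.

So the grammar has 2 FIRST/FOLLOW conflicts (marked CONFLICT above).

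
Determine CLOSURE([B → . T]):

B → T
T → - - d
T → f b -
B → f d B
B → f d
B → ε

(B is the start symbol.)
Start with: [B → . T]
  [B → . T] has the dot before T: add [T → . - - d], [T → . f b -]
No further items can be added.

CLOSURE = { [B → . T], [T → . - - d], [T → . f b -] }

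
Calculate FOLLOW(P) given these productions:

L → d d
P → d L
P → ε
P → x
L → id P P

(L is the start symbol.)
{ $, 'd', 'x' }

To compute FOLLOW(P), find every occurrence of P on a right-hand side N → α P β: add FIRST(β) \ {ε}, and if β is empty or nullable also add FOLLOW(N). Iterate to a fixed point.

In L → id P P: P is followed by P, add FIRST(P) \ {ε} = { 'd', 'x' }
  P is nullable, so also add FOLLOW(L)
In L → id P P: P is at the end, add FOLLOW(L)

The FOLLOW sets referred to above (computed the same way, to a fixed point):
  FOLLOW(L) = { $, 'd', 'x' }

Taking the union: FOLLOW(P) = { $, 'd', 'x' }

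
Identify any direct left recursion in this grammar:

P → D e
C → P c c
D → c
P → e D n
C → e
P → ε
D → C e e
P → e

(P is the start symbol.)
No direct left recursion

Direct left recursion occurs when N → N α for some non-terminal N (the right-hand side begins with the left-hand side itself).

P → D e: starts with D
C → P c c: starts with P
D → c: starts with c
P → e D n: starts with e
C → e: starts with e
P → ε: starts with ε
D → C e e: starts with C
P → e: starts with e

No direct left recursion found.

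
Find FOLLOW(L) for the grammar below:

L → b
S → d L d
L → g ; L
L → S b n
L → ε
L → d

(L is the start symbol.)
{ $, 'd' }

To compute FOLLOW(L), find every occurrence of L on a right-hand side N → α L β: add FIRST(β) \ {ε}, and if β is empty or nullable also add FOLLOW(N). Iterate to a fixed point.

L is the start symbol, so $ ∈ FOLLOW(L).
In S → d L d: L is followed by d, add FIRST(d) \ {ε} = { 'd' }
In L → g ; L: L is at the end; this adds FOLLOW(L) to itself — nothing new

Taking the union: FOLLOW(L) = { $, 'd' }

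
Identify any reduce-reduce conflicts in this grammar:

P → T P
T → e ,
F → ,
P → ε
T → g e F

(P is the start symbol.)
No reduce-reduce conflicts

A reduce-reduce conflict occurs when an LR(0) state has two complete items [A → α .] and [B → β .] — both call for a reduction, and with no lookahead the parser cannot choose between them.

Augment with P' → P and build the canonical LR(0) collection (I0 = CLOSURE({[P' → . P]}), then GOTO on every symbol after a dot until no new states appear). It has 10 states:
  I0: { [P → . T P], [P → .], [P' → . P], [T → . e ,], [T → . g e F] }  — shift, reduce
  I1: { [P' → P .] }  — accept
  I2: { [P → . T P], [P → .], [P → T . P], [T → . e ,], [T → . g e F] }  — shift, reduce
  I3: { [T → e . ,] }  — shift
  I4: { [T → g . e F] }  — shift
  I5: { [F → . ,], [T → g e . F] }  — shift
  I6: { [F → , .] }  — reduce
  I7: { [T → g e F .] }  — reduce
  I8: { [T → e , .] }  — reduce
  I9: { [P → T P .] }  — reduce

No state contains more than one complete item.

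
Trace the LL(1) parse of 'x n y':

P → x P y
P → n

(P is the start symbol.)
Stack is shown with the top on the left.

Stack    Input    Action
------------------------
P $      x n y $  output P → x P y
x P y $  x n y $  match 'x'
P y $    n y $    output P → n
n y $    n y $    match 'n'
y $      y $      match 'y'
$        $        accept

The string is accepted.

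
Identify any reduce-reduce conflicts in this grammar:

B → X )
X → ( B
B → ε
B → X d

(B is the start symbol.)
No reduce-reduce conflicts

A reduce-reduce conflict occurs when an LR(0) state has two complete items [A → α .] and [B → β .] — both call for a reduction, and with no lookahead the parser cannot choose between them.

Augment with B' → B and build the canonical LR(0) collection (I0 = CLOSURE({[B' → . B]}), then GOTO on every symbol after a dot until no new states appear). It has 7 states:
  I0: { [B → . X )], [B → . X d], [B → .], [B' → . B], [X → . ( B] }  — shift, reduce
  I1: { [B → . X )], [B → . X d], [B → .], [X → ( . B], [X → . ( B] }  — shift, reduce
  I2: { [B' → B .] }  — accept
  I3: { [B → X . )], [B → X . d] }  — shift
  I4: { [B → X ) .] }  — reduce
  I5: { [B → X d .] }  — reduce
  I6: { [X → ( B .] }  — reduce

No state contains more than one complete item.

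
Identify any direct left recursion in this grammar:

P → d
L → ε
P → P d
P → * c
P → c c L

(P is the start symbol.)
Yes, P is left-recursive

Direct left recursion occurs when N → N α for some non-terminal N (the right-hand side begins with the left-hand side itself).

P → d: starts with d
L → ε: starts with ε
P → P d: LEFT RECURSIVE (starts with P)
P → * c: starts with '*'
P → c c L: starts with c

The grammar has direct left recursion on: P.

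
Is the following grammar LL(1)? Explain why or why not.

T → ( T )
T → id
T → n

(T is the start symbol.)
Yes, the grammar is LL(1).

A grammar is LL(1) if for each non-terminal N with multiple productions, the predict sets of those productions are pairwise disjoint, where PREDICT(N → α) = (FIRST(α) \ {ε}) ∪ (FOLLOW(N) if α ⇒* ε).

For T:
  PREDICT(T → '(' T ')') = { '(' }
  PREDICT(T → id) = { 'id' }
  PREDICT(T → n) = { 'n' }

All predict sets are disjoint. The grammar IS LL(1).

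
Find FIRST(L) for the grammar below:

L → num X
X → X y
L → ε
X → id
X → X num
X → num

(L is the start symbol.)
{ 'num', ε }

To compute FIRST(L), examine every production with L on the left-hand side, reading each right-hand side left to right until a non-nullable symbol is reached.

From L → num X:
  - num is a terminal: add 'num' and stop
From L → ε:
  - ε-production, so ε ∈ FIRST(L)

Collecting: FIRST(L) = { 'num', ε }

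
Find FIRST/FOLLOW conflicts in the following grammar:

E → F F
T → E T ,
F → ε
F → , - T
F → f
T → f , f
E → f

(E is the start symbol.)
A FIRST/FOLLOW conflict occurs when a non-terminal N has a nullable alternative N → β (β ⇒* ε) and another alternative N → α with FIRST(α) ∩ FOLLOW(N) ≠ ∅: on such a lookahead the parser cannot decide between expanding α and letting N vanish via β.

Nullable non-terminals: E, F.
FIRST sets used below: FIRST(F) = { ',', 'f', ε }

E: nullable alternative(s) E → F F; FOLLOW(E) = { $, ',', 'f' }
  E → F F: FIRST \ {ε} = { ',', 'f' } — this is the only nullable alternative, skip
  E → f: FIRST \ {ε} = { 'f' } — overlaps FOLLOW(E) on { 'f' }: CONFLICT

F: nullable alternative(s) F → ε; FOLLOW(F) = { $, ',', 'f' }
  F → ε: FIRST \ {ε} = { } — this is the only nullable alternative, skip
  F → , - T: FIRST \ {ε} = { ',' } — overlaps FOLLOW(F) on { ',' }: CONFLICT
  F → f: FIRST \ {ε} = { 'f' } — overlaps FOLLOW(F) on { 'f' }: CONFLICT

T has no nullable alternative, so no FIRST/FOLLOW check is needed there.

So the grammar has 3 FIRST/FOLLOW conflicts (marked CONFLICT above).

Answer: Yes. E → f with FOLLOW(E) on { 'f' }; F → ',' '-' T with FOLLOW(F) on { ',' }; F → f with FOLLOW(F) on { 'f' }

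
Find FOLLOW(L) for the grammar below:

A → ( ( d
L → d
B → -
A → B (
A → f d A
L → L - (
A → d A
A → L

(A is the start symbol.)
To compute FOLLOW(L), find every occurrence of L on a right-hand side N → α L β: add FIRST(β) \ {ε}, and if β is empty or nullable also add FOLLOW(N). Iterate to a fixed point.

In L → L - (: L is followed by '-' '(', add FIRST('-' '(') \ {ε} = { '-' }
In A → L: L is at the end, add FOLLOW(A)

The FOLLOW sets referred to above (computed the same way, to a fixed point):
  FOLLOW(A) = { $ }

Taking the union: FOLLOW(L) = { $, '-' }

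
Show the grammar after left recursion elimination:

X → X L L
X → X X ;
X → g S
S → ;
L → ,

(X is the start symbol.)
X → g S X'
X' → L L X'
X' → X ; X'
X' → ε
S → ;
L → ,

X is directly left-recursive. The standard transformation for
  A → A α₁ | ... | A α_m | β₁ | ... | β_n
is
  A  → β₁ A' | ... | β_n A'
  A' → α₁ A' | ... | α_m A' | ε

X → g S becomes X → g S X'
X → X L L becomes X' → L L X'
X → X X ; becomes X' → X ; X'
Add X' → ε

Productions for other non-terminals are unchanged:
  S → ;
  L → ,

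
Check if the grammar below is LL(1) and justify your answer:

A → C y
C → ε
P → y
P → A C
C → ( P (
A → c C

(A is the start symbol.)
No. Predict set conflict for C: { '(' }

Relevant sets:
  FIRST(C) = { '(', ε }
  FIRST(A) = { '(', 'c', 'y' }
  FOLLOW(C) = { $, '(', 'y' }

For A:
  PREDICT(A → C y) = { '(', 'y' }
  PREDICT(A → c C) = { 'c' }
For C:
  PREDICT(C → ε) = { $, '(', 'y' }
  PREDICT(C → '(' P '(') = { '(' }
For P:
  PREDICT(P → y) = { 'y' }
  PREDICT(P → A C) = { '(', 'c', 'y' }

Conflict found: Predict set conflict for C: { '(' }
The grammar is NOT LL(1).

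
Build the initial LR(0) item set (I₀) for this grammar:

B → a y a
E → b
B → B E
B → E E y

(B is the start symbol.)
First, augment the grammar with B' → B
I₀ = CLOSURE({ [B' → . B] }):
  [B' → . B] has the dot before B: add [B → . a y a], [B → . B E], [B → . E E y]
  [B → . E E y] has the dot before E: add [E → . b]
No further items can be added.

I₀ = { [B → . B E], [B → . E E y], [B → . a y a], [B' → . B], [E → . b] }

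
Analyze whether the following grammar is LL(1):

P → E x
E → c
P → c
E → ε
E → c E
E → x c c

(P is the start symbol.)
A grammar is LL(1) if for each non-terminal N with multiple productions, the predict sets of those productions are pairwise disjoint, where PREDICT(N → α) = (FIRST(α) \ {ε}) ∪ (FOLLOW(N) if α ⇒* ε).

Relevant sets:
  FIRST(E) = { 'c', 'x', ε }
  FOLLOW(E) = { 'x' }

For P:
  PREDICT(P → E x) = { 'c', 'x' }
  PREDICT(P → c) = { 'c' }
For E:
  PREDICT(E → c) = { 'c' }
  PREDICT(E → ε) = { 'x' }
  PREDICT(E → c E) = { 'c' }
  PREDICT(E → x c c) = { 'x' }

Conflict found: Predict set conflict for P: { 'c' }
The grammar is NOT LL(1).

Answer: No. Predict set conflict for P: { 'c' }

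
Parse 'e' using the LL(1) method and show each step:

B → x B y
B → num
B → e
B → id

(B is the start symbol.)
Stack is shown with the top on the left.

Stack  Input  Action
--------------------
B $    e $    output B → e
e $    e $    match 'e'
$      $      accept

The string is accepted.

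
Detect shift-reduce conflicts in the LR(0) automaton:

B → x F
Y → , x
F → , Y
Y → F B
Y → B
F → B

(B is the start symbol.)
Yes — I11: [Y → , x .] vs [B → . x F]

A shift-reduce conflict occurs when an LR(0) state has both:
  - a complete (reduce) item [A → α .] (dot at the end), and
  - a shift item [B → β . c γ] (dot before a terminal).

Augment with B' → B and build the canonical LR(0) collection (I0 = CLOSURE({[B' → . B]}), then GOTO on every symbol after a dot until no new states appear). It has 12 states:
  I0: { [B → . x F], [B' → . B] }  — shift
  I1: { [B' → B .] }  — accept
  I2: { [B → . x F], [B → x . F], [F → . , Y], [F → . B] }  — shift
  I3: { [B → . x F], [F → , . Y], [F → . , Y], [F → . B], [Y → . , x], [Y → . B], [Y → . F B] }  — shift
  I4: { [F → B .] }  — reduce
  I5: { [B → x F .] }  — reduce
  I6: { [B → . x F], [F → , . Y], [F → . , Y], [F → . B], [Y → , . x], [Y → . , x], [Y → . B], [Y → . F B] }  — shift
  I7: { [F → B .], [Y → B .] }  — 2 reduces
  I8: { [B → . x F], [Y → F . B] }  — shift
  I9: { [F → , Y .] }  — reduce
  I10: { [Y → F B .] }  — reduce
  I11: { [B → . x F], [B → x . F], [F → . , Y], [F → . B], [Y → , x .] }  — shift, reduce

I11 contains reduce item [Y → , x .] and shift items [B → . x F], [F → . , Y] — shift-reduce conflict.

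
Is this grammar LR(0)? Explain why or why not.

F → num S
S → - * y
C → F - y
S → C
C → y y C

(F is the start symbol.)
A grammar is LR(0) if no state in the canonical LR(0) collection has:
  - both a shift item (dot before a terminal) and a complete item (shift-reduce conflict), or
  - two or more complete items (reduce-reduce conflict; the accept item [F' → F .] counts as a complete item here).

Augment with F' → F and build the canonical LR(0) collection (I0 = CLOSURE({[F' → . F]}), then GOTO on every symbol after a dot until no new states appear). It has 14 states:
  I0: { [F → . num S], [F' → . F] }  — shift
  I1: { [F' → F .] }  — accept
  I2: { [C → . F - y], [C → . y y C], [F → . num S], [F → num . S], [S → . - * y], [S → . C] }  — shift
  I3: { [S → - . * y] }  — shift
  I4: { [S → C .] }  — reduce
  I5: { [C → F . - y] }  — shift
  I6: { [F → num S .] }  — reduce
  I7: { [C → y . y C] }  — shift
  I8: { [C → . F - y], [C → . y y C], [C → y y . C], [F → . num S] }  — shift
  I9: { [C → y y C .] }  — reduce
  I10: { [C → F - . y] }  — shift
  I11: { [C → F - y .] }  — reduce
  I12: { [S → - * . y] }  — shift
  I13: { [S → - * y .] }  — reduce

Every state is either a pure shift/goto state or contains exactly one complete item and nothing to shift — no conflicts. The grammar is LR(0).

Answer: Yes, the grammar is LR(0)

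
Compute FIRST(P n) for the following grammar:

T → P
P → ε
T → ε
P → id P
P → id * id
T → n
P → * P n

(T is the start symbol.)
FIRST sets of the non-terminals involved (from the grammar, by fixed-point iteration):
  FIRST(P) = { '*', 'id', ε }

To compute FIRST(P n), process the symbols left to right:
Symbol P is a non-terminal. Add FIRST(P) \ {ε} = { '*', 'id' }
P is nullable (ε ∈ FIRST(P)), continue to the next symbol.
Symbol n is a terminal. Add 'n' and stop.
FIRST(P n) = { '*', 'id', 'n' }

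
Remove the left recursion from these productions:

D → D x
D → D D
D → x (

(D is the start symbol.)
D is directly left-recursive. The standard transformation for
  A → A α₁ | ... | A α_m | β₁ | ... | β_n
is
  A  → β₁ A' | ... | β_n A'
  A' → α₁ A' | ... | α_m A' | ε

D → x ( becomes D → x ( D'
D → D x becomes D' → x D'
D → D D becomes D' → D D'
Add D' → ε

Resulting grammar:
D → x ( D'
D' → x D'
D' → D D'
D' → ε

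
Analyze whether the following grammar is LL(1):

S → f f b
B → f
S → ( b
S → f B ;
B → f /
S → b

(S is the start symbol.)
No. Predict set conflict for S: { 'f' }

For S:
  PREDICT(S → f f b) = { 'f' }
  PREDICT(S → '(' b) = { '(' }
  PREDICT(S → f B ';') = { 'f' }
  PREDICT(S → b) = { 'b' }
For B:
  PREDICT(B → f) = { 'f' }
  PREDICT(B → f '/') = { 'f' }

Conflict found: Predict set conflict for S: { 'f' }
The grammar is NOT LL(1).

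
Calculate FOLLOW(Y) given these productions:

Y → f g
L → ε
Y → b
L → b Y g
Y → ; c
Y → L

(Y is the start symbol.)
{ $, 'g' }

To compute FOLLOW(Y), find every occurrence of Y on a right-hand side N → α Y β: add FIRST(β) \ {ε}, and if β is empty or nullable also add FOLLOW(N). Iterate to a fixed point.

Y is the start symbol, so $ ∈ FOLLOW(Y).
In L → b Y g: Y is followed by g, add FIRST(g) \ {ε} = { 'g' }

Taking the union: FOLLOW(Y) = { $, 'g' }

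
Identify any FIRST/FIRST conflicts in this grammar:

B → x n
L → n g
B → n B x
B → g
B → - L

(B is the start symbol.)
No FIRST/FIRST conflicts.

Productions for B:
  B → x n: FIRST = { 'x' }
  B → n B x: FIRST = { 'n' }
  B → g: FIRST = { 'g' }
  B → - L: FIRST = { '-' }
L has only one production, so no FIRST/FIRST conflict is possible there.

All alternatives of each non-terminal have pairwise disjoint FIRST sets.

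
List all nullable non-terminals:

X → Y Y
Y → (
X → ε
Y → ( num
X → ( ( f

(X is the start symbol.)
ε-productions: X → ε
So X is immediately nullable.
No further non-terminal can be added: every production for the remaining non-terminals contains a terminal or a non-nullable non-terminal.
Nullable = { 'X' }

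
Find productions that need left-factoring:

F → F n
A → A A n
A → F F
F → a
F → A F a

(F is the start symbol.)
Left-factoring is needed when two productions for the same non-terminal
share a common prefix on the right-hand side.

Productions for F:
  F → F n
  F → a
  F → A F a
Productions for A:
  A → A A n
  A → F F

No common prefixes found.

Answer: No, left-factoring is not needed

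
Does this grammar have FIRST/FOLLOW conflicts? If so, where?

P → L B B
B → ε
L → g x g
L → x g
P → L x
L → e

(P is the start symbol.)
No FIRST/FOLLOW conflicts.

A FIRST/FOLLOW conflict occurs when a non-terminal N has a nullable alternative N → β (β ⇒* ε) and another alternative N → α with FIRST(α) ∩ FOLLOW(N) ≠ ∅: on such a lookahead the parser cannot decide between expanding α and letting N vanish via β.

Nullable non-terminals: B.
B has a nullable alternative but only one production, so nothing to check.

L, P have no nullable alternative, so no FIRST/FOLLOW check is needed there.

No FIRST/FOLLOW conflicts found.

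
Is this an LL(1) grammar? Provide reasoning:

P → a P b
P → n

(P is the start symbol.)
A grammar is LL(1) if for each non-terminal N with multiple productions, the predict sets of those productions are pairwise disjoint, where PREDICT(N → α) = (FIRST(α) \ {ε}) ∪ (FOLLOW(N) if α ⇒* ε).

For P:
  PREDICT(P → a P b) = { 'a' }
  PREDICT(P → n) = { 'n' }

All predict sets are disjoint. The grammar IS LL(1).

Answer: Yes, the grammar is LL(1).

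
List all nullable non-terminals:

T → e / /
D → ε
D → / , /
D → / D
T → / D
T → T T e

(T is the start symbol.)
{ 'D' }

A non-terminal is nullable if it can derive ε (the empty string): either it has an ε-production, or it has a production whose right-hand side consists entirely of nullable non-terminals.

ε-productions: D → ε
So D is immediately nullable.
No further non-terminal can be added: every production for the remaining non-terminals contains a terminal or a non-nullable non-terminal.
Nullable = { 'D' }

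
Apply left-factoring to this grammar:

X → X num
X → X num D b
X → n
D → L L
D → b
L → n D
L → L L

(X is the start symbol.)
X → X num X'
X' → ε
X' → D b
X → n
D → L L
D → b
L → n D
L → L L

Left-factoring transforms A → αβ₁ | αβ₂ into A → αA' and A' → β₁ | β₂
(α is the longest common prefix among the alternatives). Repeat until
no nonterminal has two alternatives with a common prefix.

Round 1: X has alternatives sharing prefix 'X num'. Introduce X': X → X num X'
  Add: X' → ε
  Add: X' → D b

No remaining common prefixes — done.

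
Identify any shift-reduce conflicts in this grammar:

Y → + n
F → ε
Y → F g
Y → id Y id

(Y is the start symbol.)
Yes — I0: [F → .] vs [Y → . + n]; I4: [F → .] vs [Y → . + n]

A shift-reduce conflict occurs when an LR(0) state has both:
  - a complete (reduce) item [A → α .] (dot at the end), and
  - a shift item [B → β . c γ] (dot before a terminal).

Augment with Y' → Y and build the canonical LR(0) collection (I0 = CLOSURE({[Y' → . Y]}), then GOTO on every symbol after a dot until no new states appear). It has 9 states:
  I0: { [F → .], [Y → . + n], [Y → . F g], [Y → . id Y id], [Y' → . Y] }  — shift, reduce
  I1: { [Y → + . n] }  — shift
  I2: { [Y → F . g] }  — shift
  I3: { [Y' → Y .] }  — accept
  I4: { [F → .], [Y → . + n], [Y → . F g], [Y → . id Y id], [Y → id . Y id] }  — shift, reduce
  I5: { [Y → id Y . id] }  — shift
  I6: { [Y → id Y id .] }  — reduce
  I7: { [Y → F g .] }  — reduce
  I8: { [Y → + n .] }  — reduce

I0 contains reduce item [F → .] and shift items [Y → . + n], [Y → . id Y id] — shift-reduce conflict.
I4 contains reduce item [F → .] and shift items [Y → . + n], [Y → . id Y id] — shift-reduce conflict.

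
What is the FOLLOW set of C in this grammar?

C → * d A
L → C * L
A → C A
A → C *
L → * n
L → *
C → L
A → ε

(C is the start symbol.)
{ $, '*' }

C is the start symbol, so $ ∈ FOLLOW(C).
In L → C * L: C is followed by '*' L, add FIRST('*' L) \ {ε} = { '*' }
In A → C A: C is followed by A, add FIRST(A) \ {ε} = { '*' }
  A is nullable, so also add FOLLOW(A)
In A → C *: C is followed by '*', add FIRST('*') \ {ε} = { '*' }

The FOLLOW sets referred to above (computed the same way, to a fixed point):
  FOLLOW(A) = { $, '*' }

Taking the union: FOLLOW(C) = { $, '*' }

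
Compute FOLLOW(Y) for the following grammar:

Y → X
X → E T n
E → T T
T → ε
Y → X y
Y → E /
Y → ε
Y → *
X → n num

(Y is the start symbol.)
{ $ }

To compute FOLLOW(Y), find every occurrence of Y on a right-hand side N → α Y β: add FIRST(β) \ {ε}, and if β is empty or nullable also add FOLLOW(N). Iterate to a fixed point.

Y is the start symbol, so $ ∈ FOLLOW(Y).
Y does not occur on any right-hand side.

Taking the union: FOLLOW(Y) = { $ }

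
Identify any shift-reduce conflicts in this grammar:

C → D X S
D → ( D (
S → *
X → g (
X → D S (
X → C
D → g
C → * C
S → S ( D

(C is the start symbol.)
Yes — I9: [D → g .] vs [X → g . (]; I12: [C → D X S .] vs [S → S . ( D]; I15: [S → * .] vs [C → . * C]; I17: [X → D S ( .] vs [D → . ( D (]

A shift-reduce conflict occurs when an LR(0) state has both:
  - a complete (reduce) item [A → α .] (dot at the end), and
  - a shift item [B → β . c γ] (dot before a terminal).

Augment with C' → C and build the canonical LR(0) collection (I0 = CLOSURE({[C' → . C]}), then GOTO on every symbol after a dot until no new states appear). It has 21 states:
  I0: { [C → . * C], [C → . D X S], [C' → . C], [D → . ( D (], [D → . g] }  — shift
  I1: { [D → ( . D (], [D → . ( D (], [D → . g] }  — shift
  I2: { [C → * . C], [C → . * C], [C → . D X S], [D → . ( D (], [D → . g] }  — shift
  I3: { [C' → C .] }  — accept
  I4: { [C → . * C], [C → . D X S], [C → D . X S], [D → . ( D (], [D → . g], [X → . C], [X → . D S (], [X → . g (] }  — shift
  I5: { [D → g .] }  — reduce
  I6: { [X → C .] }  — reduce
  I7: { [C → . * C], [C → . D X S], [C → D . X S], [D → . ( D (], [D → . g], [S → . *], [S → . S ( D], [X → . C], [X → . D S (], [X → . g (], [X → D . S (] }  — shift
  I8: { [C → D X . S], [S → . *], [S → . S ( D] }  — shift
  I9: { [D → g .], [X → g . (] }  — shift, reduce
  I10: { [X → g ( .] }  — reduce
  I11: { [S → * .] }  — reduce
  I12: { [C → D X S .], [S → S . ( D] }  — shift, reduce
  I13: { [D → . ( D (], [D → . g], [S → S ( . D] }  — shift
  I14: { [S → S ( D .] }  — reduce
  I15: { [C → * . C], [C → . * C], [C → . D X S], [D → . ( D (], [D → . g], [S → * .] }  — shift, reduce
  I16: { [S → S . ( D], [X → D S . (] }  — shift
  I17: { [D → . ( D (], [D → . g], [S → S ( . D], [X → D S ( .] }  — shift, reduce
  I18: { [C → * C .] }  — reduce
  I19: { [D → ( D . (] }  — shift
  I20: { [D → ( D ( .] }  — reduce

I9 contains reduce item [D → g .] and shift item [X → g . (] — shift-reduce conflict.
I12 contains reduce item [C → D X S .] and shift item [S → S . ( D] — shift-reduce conflict.
I15 contains reduce item [S → * .] and shift items [C → . * C], [D → . ( D (], [D → . g] — shift-reduce conflict.
I17 contains reduce item [X → D S ( .] and shift items [D → . ( D (], [D → . g] — shift-reduce conflict.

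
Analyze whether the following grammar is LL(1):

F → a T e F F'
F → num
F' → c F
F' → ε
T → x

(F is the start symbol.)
A grammar is LL(1) if for each non-terminal N with multiple productions, the predict sets of those productions are pairwise disjoint, where PREDICT(N → α) = (FIRST(α) \ {ε}) ∪ (FOLLOW(N) if α ⇒* ε).

Relevant sets:
  FOLLOW(F') = { $, 'c' }

For F:
  PREDICT(F → a T e F F') = { 'a' }
  PREDICT(F → num) = { 'num' }
For F':
  PREDICT(F' → c F) = { 'c' }
  PREDICT(F' → ε) = { $, 'c' }
T has a single production, so nothing to check there.

Conflict found: Predict set conflict for F': { 'c' }
The grammar is NOT LL(1).

Answer: No. Predict set conflict for F': { 'c' }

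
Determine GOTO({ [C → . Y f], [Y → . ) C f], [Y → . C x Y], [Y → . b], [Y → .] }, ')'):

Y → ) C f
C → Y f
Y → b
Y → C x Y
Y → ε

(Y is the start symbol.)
GOTO(I, ')') = CLOSURE({ [A → αX.β] : [A → α.Xβ] ∈ I, X = ')' })

Items with dot before ')', with the dot advanced:
  [Y → . ) C f] → [Y → ) . C f]
Closure of the advanced items:
  [Y → ) . C f] has the dot before C: add [C → . Y f]
  [C → . Y f] has the dot before Y: add [Y → . ) C f], [Y → . b], [Y → . C x Y], [Y → .]

GOTO = { [C → . Y f], [Y → ) . C f], [Y → . ) C f], [Y → . C x Y], [Y → . b], [Y → .] }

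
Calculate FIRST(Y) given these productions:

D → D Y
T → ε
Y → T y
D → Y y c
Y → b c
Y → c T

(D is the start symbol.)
FIRST sets of the other non-terminals involved (by the same procedure, iterated to a fixed point):
  FIRST(T) = { ε }

From Y → T y:
  - T is a non-terminal: add FIRST(T) \ {ε} = { }
    T is nullable, so continue to the next symbol
  - y is a terminal: add 'y' and stop
From Y → b c:
  - b is a terminal: add 'b' and stop
From Y → c T:
  - c is a terminal: add 'c' and stop

Collecting: FIRST(Y) = { 'b', 'c', 'y' }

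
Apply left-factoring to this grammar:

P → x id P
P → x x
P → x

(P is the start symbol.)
Left-factoring transforms A → αβ₁ | αβ₂ into A → αA' and A' → β₁ | β₂
(α is the longest common prefix among the alternatives). Repeat until
no nonterminal has two alternatives with a common prefix.

Round 1: P has alternatives sharing prefix 'x'. Introduce P': P → x P'
  Add: P' → id P
  Add: P' → x
  Add: P' → ε

No remaining common prefixes — done.

Resulting grammar:
P → x P'
P' → id P
P' → x
P' → ε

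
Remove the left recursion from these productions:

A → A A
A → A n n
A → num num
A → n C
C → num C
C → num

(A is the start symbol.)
A is directly left-recursive. The standard transformation for
  A → A α₁ | ... | A α_m | β₁ | ... | β_n
is
  A  → β₁ A' | ... | β_n A'
  A' → α₁ A' | ... | α_m A' | ε

A → num num becomes A → num num A'
A → n C becomes A → n C A'
A → A A becomes A' → A A'
A → A n n becomes A' → n n A'
Add A' → ε

Productions for other non-terminals are unchanged:
  C → num C
  C → num

Resulting grammar:
A → num num A'
A → n C A'
A' → A A'
A' → n n A'
A' → ε
C → num C
C → num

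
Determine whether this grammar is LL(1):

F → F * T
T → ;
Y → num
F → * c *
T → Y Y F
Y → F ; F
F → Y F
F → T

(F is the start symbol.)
No. Predict set conflict for F: { '*' }

Relevant sets:
  FIRST(F) = { '*', ';', 'num' }
  FIRST(Y) = { '*', ';', 'num' }
  FIRST(T) = { '*', ';', 'num' }

For F:
  PREDICT(F → F '*' T) = { '*', ';', 'num' }
  PREDICT(F → '*' c '*') = { '*' }
  PREDICT(F → Y F) = { '*', ';', 'num' }
  PREDICT(F → T) = { '*', ';', 'num' }
For T:
  PREDICT(T → ';') = { ';' }
  PREDICT(T → Y Y F) = { '*', ';', 'num' }
For Y:
  PREDICT(Y → num) = { 'num' }
  PREDICT(Y → F ';' F) = { '*', ';', 'num' }

Conflict found: Predict set conflict for F: { '*' }
The grammar is NOT LL(1).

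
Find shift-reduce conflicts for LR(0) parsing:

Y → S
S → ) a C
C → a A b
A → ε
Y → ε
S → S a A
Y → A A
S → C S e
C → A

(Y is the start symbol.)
Yes — I0: [A → .] vs [C → . a A b]; I3: [A → .] vs [C → . a A b]; I4: [Y → S .] vs [S → S . a A]; I15: [A → .] vs [C → . a A b]

Augment with Y' → Y and build the canonical LR(0) collection (I0 = CLOSURE({[Y' → . Y]}), then GOTO on every symbol after a dot until no new states appear). It has 17 states:
  I0: { [A → .], [C → . A], [C → . a A b], [S → . ) a C], [S → . C S e], [S → . S a A], [Y → . A A], [Y → . S], [Y → .], [Y' → . Y] }  — shift, 2 reduces
  I1: { [S → ) . a C] }  — shift
  I2: { [A → .], [C → A .], [Y → A . A] }  — 2 reduces
  I3: { [A → .], [C → . A], [C → . a A b], [S → . ) a C], [S → . C S e], [S → . S a A], [S → C . S e] }  — shift, reduce
  I4: { [S → S . a A], [Y → S .] }  — shift, reduce
  I5: { [Y' → Y .] }  — accept
  I6: { [A → .], [C → a . A b] }  — reduce
  I7: { [C → a A . b] }  — shift
  I8: { [C → a A b .] }  — reduce
  I9: { [A → .], [S → S a . A] }  — reduce
  I10: { [S → S a A .] }  — reduce
  I11: { [C → A .] }  — reduce
  I12: { [S → C S . e], [S → S . a A] }  — shift
  I13: { [S → C S e .] }  — reduce
  I14: { [Y → A A .] }  — reduce
  I15: { [A → .], [C → . A], [C → . a A b], [S → ) a . C] }  — shift, reduce
  I16: { [S → ) a C .] }  — reduce

I0 contains reduce items [A → .], [Y → .] and shift items [C → . a A b], [S → . ) a C] — shift-reduce conflict.
I3 contains reduce item [A → .] and shift items [C → . a A b], [S → . ) a C] — shift-reduce conflict.
I4 contains reduce item [Y → S .] and shift item [S → S . a A] — shift-reduce conflict.
I15 contains reduce item [A → .] and shift item [C → . a A b] — shift-reduce conflict.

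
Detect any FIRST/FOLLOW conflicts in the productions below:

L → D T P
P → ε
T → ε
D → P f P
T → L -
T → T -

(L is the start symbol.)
A FIRST/FOLLOW conflict occurs when a non-terminal N has a nullable alternative N → β (β ⇒* ε) and another alternative N → α with FIRST(α) ∩ FOLLOW(N) ≠ ∅: on such a lookahead the parser cannot decide between expanding α and letting N vanish via β.

Nullable non-terminals: P, T.
FIRST sets used below: FIRST(L) = { 'f' }, FIRST(T) = { '-', 'f', ε }
P has a nullable alternative but only one production, so nothing to check.

T: nullable alternative(s) T → ε; FOLLOW(T) = { $, '-' }
  T → ε: FIRST \ {ε} = { } — this is the only nullable alternative, skip
  T → L -: FIRST \ {ε} = { 'f' } — disjoint from FOLLOW(T)
  T → T -: FIRST \ {ε} = { '-', 'f' } — overlaps FOLLOW(T) on { '-' }: CONFLICT

D, L have no nullable alternative, so no FIRST/FOLLOW check is needed there.

So the grammar has 1 FIRST/FOLLOW conflict (marked CONFLICT above).

Answer: Yes. T → T '-' with FOLLOW(T) on { '-' }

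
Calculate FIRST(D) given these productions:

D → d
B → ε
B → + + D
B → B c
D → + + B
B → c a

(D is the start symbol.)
{ '+', 'd' }

To compute FIRST(D), examine every production with D on the left-hand side, reading each right-hand side left to right until a non-nullable symbol is reached.

From D → d:
  - d is a terminal: add 'd' and stop
From D → + + B:
  - '+' is a terminal: add '+' and stop

Collecting: FIRST(D) = { '+', 'd' }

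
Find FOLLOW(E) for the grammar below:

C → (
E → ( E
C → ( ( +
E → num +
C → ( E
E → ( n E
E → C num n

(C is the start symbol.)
{ $, 'num' }

To compute FOLLOW(E), find every occurrence of E on a right-hand side N → α E β: add FIRST(β) \ {ε}, and if β is empty or nullable also add FOLLOW(N). Iterate to a fixed point.

In E → ( E: E is at the end; this adds FOLLOW(E) to itself — nothing new
In C → ( E: E is at the end, add FOLLOW(C)
In E → ( n E: E is at the end; this adds FOLLOW(E) to itself — nothing new

The FOLLOW sets referred to above (computed the same way, to a fixed point):
  FOLLOW(C) = { $, 'num' }

Taking the union: FOLLOW(E) = { $, 'num' }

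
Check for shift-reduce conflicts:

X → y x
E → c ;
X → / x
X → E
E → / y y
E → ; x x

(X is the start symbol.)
Augment with X' → X and build the canonical LR(0) collection (I0 = CLOSURE({[X' → . X]}), then GOTO on every symbol after a dot until no new states appear). It has 14 states:
  I0: { [E → . / y y], [E → . ; x x], [E → . c ;], [X → . / x], [X → . E], [X → . y x], [X' → . X] }  — shift
  I1: { [E → / . y y], [X → / . x] }  — shift
  I2: { [E → ; . x x] }  — shift
  I3: { [X → E .] }  — reduce
  I4: { [X' → X .] }  — accept
  I5: { [E → c . ;] }  — shift
  I6: { [X → y . x] }  — shift
  I7: { [X → y x .] }  — reduce
  I8: { [E → c ; .] }  — reduce
  I9: { [E → ; x . x] }  — shift
  I10: { [E → ; x x .] }  — reduce
  I11: { [X → / x .] }  — reduce
  I12: { [E → / y . y] }  — shift
  I13: { [E → / y y .] }  — reduce

No state contains both a complete item and a shift item.

Answer: No shift-reduce conflicts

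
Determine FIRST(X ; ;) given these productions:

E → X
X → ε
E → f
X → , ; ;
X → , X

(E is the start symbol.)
{ ',', ';' }

FIRST sets of the non-terminals involved (from the grammar, by fixed-point iteration):
  FIRST(X) = { ',', ε }

To compute FIRST(X ; ;), process the symbols left to right:
Symbol X is a non-terminal. Add FIRST(X) \ {ε} = { ',' }
X is nullable (ε ∈ FIRST(X)), continue to the next symbol.
Symbol ; is a terminal. Add ';' and stop.
FIRST(X ; ;) = { ',', ';' }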